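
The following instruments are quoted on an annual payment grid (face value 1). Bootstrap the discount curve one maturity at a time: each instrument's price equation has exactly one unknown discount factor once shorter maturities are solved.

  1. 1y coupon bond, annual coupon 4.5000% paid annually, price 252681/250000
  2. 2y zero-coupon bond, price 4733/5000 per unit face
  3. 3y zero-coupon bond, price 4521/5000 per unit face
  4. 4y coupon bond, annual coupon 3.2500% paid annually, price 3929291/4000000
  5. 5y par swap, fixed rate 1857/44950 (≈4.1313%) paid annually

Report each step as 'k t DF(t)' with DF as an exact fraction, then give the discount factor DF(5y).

step 1 [1y] bond c/1=9/200: DF=(252681/250000 − 9/200·(0))/(1+9/200) = 1209/1250 ≈ 0.967200
step 2 [2y] zero: DF = P = 4733/5000 ≈ 0.946600
step 3 [3y] zero: DF = P = 4521/5000 ≈ 0.904200
step 4 [4y] bond c/1=13/400: DF=(3929291/4000000 − 13/400·(0.967200+0.946600+0.904200))/(1+13/400) = 8627/10000 ≈ 0.862700
step 5 [5y] swap r/1=1857/44950: DF=(1 − 1857/44950·(0.967200+0.946600+0.904200+0.862700))/(1+1857/44950) = 8143/10000 ≈ 0.814300

1 1 1209/1250
2 2 4733/5000
3 3 4521/5000
4 4 8627/10000
5 5 8143/10000
DF(5y) = 8143/10000 ≈ 0.814300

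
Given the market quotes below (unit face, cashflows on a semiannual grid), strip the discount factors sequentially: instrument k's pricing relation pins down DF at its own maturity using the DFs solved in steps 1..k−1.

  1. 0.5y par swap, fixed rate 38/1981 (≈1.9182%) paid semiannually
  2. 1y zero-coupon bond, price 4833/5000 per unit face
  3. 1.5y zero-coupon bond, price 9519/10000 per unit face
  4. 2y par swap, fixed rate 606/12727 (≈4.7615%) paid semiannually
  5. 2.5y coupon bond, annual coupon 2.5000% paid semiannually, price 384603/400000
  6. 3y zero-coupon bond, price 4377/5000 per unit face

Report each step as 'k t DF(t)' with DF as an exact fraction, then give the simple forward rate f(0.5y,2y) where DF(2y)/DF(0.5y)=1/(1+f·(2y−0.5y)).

1 1/2 1981/2000
2 1 4833/5000
3 3/2 9519/10000
4 2 9091/10000
5 5/2 361/400
6 3 4377/5000
f(0.5y,2y) = ((1981/2000)/(9091/10000) − 1)/(3/2) = 1628/27273 ≈ 5.9693%

step 1 [0.5y] swap r/2=19/1981: DF=(1 − 19/1981·(0))/(1+19/1981) = 1981/2000 ≈ 0.990500
step 2 [1y] zero: DF = P = 4833/5000 ≈ 0.966600
step 3 [1.5y] zero: DF = P = 9519/10000 ≈ 0.951900
step 4 [2y] swap r/2=303/12727: DF=(1 − 303/12727·(0.990500+0.966600+0.951900))/(1+303/12727) = 9091/10000 ≈ 0.909100
step 5 [2.5y] bond c/2=1/80: DF=(384603/400000 − 1/80·(0.990500+0.966600+0.951900+0.909100))/(1+1/80) = 361/400 ≈ 0.902500
step 6 [3y] zero: DF = P = 4377/5000 ≈ 0.875400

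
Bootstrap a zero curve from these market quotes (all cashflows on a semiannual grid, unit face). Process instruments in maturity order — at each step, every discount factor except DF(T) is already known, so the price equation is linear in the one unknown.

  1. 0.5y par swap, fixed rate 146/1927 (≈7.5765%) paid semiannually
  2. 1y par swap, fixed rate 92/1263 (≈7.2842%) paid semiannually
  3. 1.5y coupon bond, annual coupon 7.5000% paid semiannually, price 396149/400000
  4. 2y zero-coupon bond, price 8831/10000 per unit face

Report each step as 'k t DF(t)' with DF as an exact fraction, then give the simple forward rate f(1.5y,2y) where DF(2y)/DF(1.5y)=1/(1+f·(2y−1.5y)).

step 1 [0.5y] swap r/2=73/1927: DF=(1 − 73/1927·(0))/(1+73/1927) = 1927/2000 ≈ 0.963500
step 2 [1y] swap r/2=46/1263: DF=(1 − 46/1263·(0.963500))/(1+46/1263) = 931/1000 ≈ 0.931000
step 3 [1.5y] bond c/2=3/80: DF=(396149/400000 − 3/80·(0.963500+0.931000))/(1+3/80) = 8861/10000 ≈ 0.886100
step 4 [2y] zero: DF = P = 8831/10000 ≈ 0.883100

1 1/2 1927/2000
2 1 931/1000
3 3/2 8861/10000
4 2 8831/10000
f(1.5y,2y) = ((8861/10000)/(8831/10000) − 1)/(1/2) = 60/8831 ≈ 0.6794%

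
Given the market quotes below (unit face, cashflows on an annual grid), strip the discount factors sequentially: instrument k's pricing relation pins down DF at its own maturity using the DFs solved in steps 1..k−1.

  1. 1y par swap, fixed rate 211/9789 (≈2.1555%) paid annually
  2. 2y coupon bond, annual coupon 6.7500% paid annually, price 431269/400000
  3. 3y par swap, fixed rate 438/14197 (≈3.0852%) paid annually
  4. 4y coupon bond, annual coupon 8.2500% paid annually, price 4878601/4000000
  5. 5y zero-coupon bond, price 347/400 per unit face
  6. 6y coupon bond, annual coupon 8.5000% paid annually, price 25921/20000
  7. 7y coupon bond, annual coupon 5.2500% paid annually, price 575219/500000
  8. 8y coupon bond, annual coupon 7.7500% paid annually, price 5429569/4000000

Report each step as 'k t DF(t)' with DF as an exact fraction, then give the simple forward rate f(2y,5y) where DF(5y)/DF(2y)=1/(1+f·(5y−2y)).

step 1 [1y] swap r/1=211/9789: DF=(1 − 211/9789·(0))/(1+211/9789) = 9789/10000 ≈ 0.978900
step 2 [2y] bond c/1=27/400: DF=(431269/400000 − 27/400·(0.978900))/(1+27/400) = 9481/10000 ≈ 0.948100
step 3 [3y] swap r/1=438/14197: DF=(1 − 438/14197·(0.978900+0.948100))/(1+438/14197) = 2281/2500 ≈ 0.912400
step 4 [4y] bond c/1=33/400: DF=(4878601/4000000 − 33/400·(0.978900+0.948100+0.912400))/(1+33/400) = 9103/10000 ≈ 0.910300
step 5 [5y] zero: DF = P = 347/400 ≈ 0.867500
step 6 [6y] bond c/1=17/200: DF=(25921/20000 − 17/200·(0.978900+0.948100+0.912400+0.910300+0.867500))/(1+17/200) = 1041/1250 ≈ 0.832800
step 7 [7y] bond c/1=21/400: DF=(575219/500000 − 21/400·(0.978900+0.948100+0.912400+0.910300+0.867500+0.832800))/(1+21/400) = 2053/2500 ≈ 0.821200
step 8 [8y] bond c/1=31/400: DF=(5429569/4000000 − 31/400·(0.978900+0.948100+0.912400+0.910300+0.867500+0.832800+0.821200))/(1+31/400) = 8087/10000 ≈ 0.808700

1 1 9789/10000
2 2 9481/10000
3 3 2281/2500
4 4 9103/10000
5 5 347/400
6 6 1041/1250
7 7 2053/2500
8 8 8087/10000
f(2y,5y) = ((9481/10000)/(347/400) − 1)/(3) = 806/26025 ≈ 3.0970%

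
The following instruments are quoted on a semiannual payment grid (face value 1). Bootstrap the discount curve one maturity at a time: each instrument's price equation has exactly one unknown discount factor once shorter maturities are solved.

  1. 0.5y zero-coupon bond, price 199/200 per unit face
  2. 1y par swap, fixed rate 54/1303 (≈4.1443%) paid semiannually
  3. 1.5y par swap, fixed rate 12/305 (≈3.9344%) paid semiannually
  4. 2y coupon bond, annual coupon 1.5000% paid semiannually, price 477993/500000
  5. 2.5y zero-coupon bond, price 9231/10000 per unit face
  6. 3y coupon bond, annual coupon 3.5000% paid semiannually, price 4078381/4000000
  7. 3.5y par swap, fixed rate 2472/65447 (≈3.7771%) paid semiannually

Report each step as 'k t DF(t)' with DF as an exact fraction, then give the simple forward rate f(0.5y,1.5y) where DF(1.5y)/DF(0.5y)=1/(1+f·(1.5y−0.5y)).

step 1 [0.5y] zero: DF = P = 199/200 ≈ 0.995000
step 2 [1y] swap r/2=27/1303: DF=(1 − 27/1303·(0.995000))/(1+27/1303) = 1919/2000 ≈ 0.959500
step 3 [1.5y] swap r/2=6/305: DF=(1 − 6/305·(0.995000+0.959500))/(1+6/305) = 943/1000 ≈ 0.943000
step 4 [2y] bond c/2=3/400: DF=(477993/500000 − 3/400·(0.995000+0.959500+0.943000))/(1+3/400) = 9273/10000 ≈ 0.927300
step 5 [2.5y] zero: DF = P = 9231/10000 ≈ 0.923100
step 6 [3y] bond c/2=7/400: DF=(4078381/4000000 − 7/400·(0.995000+0.959500+0.943000+0.927300+0.923100))/(1+7/400) = 2301/2500 ≈ 0.920400
step 7 [3.5y] swap r/2=1236/65447: DF=(1 − 1236/65447·(0.995000+0.959500+0.943000+0.927300+0.923100+0.920400))/(1+1236/65447) = 2191/2500 ≈ 0.876400

1 1/2 199/200
2 1 1919/2000
3 3/2 943/1000
4 2 9273/10000
5 5/2 9231/10000
6 3 2301/2500
7 7/2 2191/2500
f(0.5y,1.5y) = ((199/200)/(943/1000) − 1)/(1) = 52/943 ≈ 5.5143%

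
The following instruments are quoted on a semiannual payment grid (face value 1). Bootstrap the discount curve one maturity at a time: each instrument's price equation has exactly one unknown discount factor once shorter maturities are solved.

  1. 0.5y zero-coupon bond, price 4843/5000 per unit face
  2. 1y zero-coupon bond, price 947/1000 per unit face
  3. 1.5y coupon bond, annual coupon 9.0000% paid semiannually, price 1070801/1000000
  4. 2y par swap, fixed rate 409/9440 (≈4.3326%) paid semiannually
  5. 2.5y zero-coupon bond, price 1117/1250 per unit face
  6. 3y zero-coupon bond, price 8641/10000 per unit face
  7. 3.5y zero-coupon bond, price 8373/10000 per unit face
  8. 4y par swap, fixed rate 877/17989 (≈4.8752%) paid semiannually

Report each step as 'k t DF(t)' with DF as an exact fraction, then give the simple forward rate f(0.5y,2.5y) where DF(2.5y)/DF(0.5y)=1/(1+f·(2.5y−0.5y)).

step 1 [0.5y] zero: DF = P = 4843/5000 ≈ 0.968600
step 2 [1y] zero: DF = P = 947/1000 ≈ 0.947000
step 3 [1.5y] bond c/2=9/200: DF=(1070801/1000000 − 9/200·(0.968600+0.947000))/(1+9/200) = 4711/5000 ≈ 0.942200
step 4 [2y] swap r/2=409/18880: DF=(1 − 409/18880·(0.968600+0.947000+0.942200))/(1+409/18880) = 4591/5000 ≈ 0.918200
step 5 [2.5y] zero: DF = P = 1117/1250 ≈ 0.893600
step 6 [3y] zero: DF = P = 8641/10000 ≈ 0.864100
step 7 [3.5y] zero: DF = P = 8373/10000 ≈ 0.837300
step 8 [4y] swap r/2=877/35978: DF=(1 − 877/35978·(0.968600+0.947000+0.942200+0.918200+0.893600+0.864100+0.837300))/(1+877/35978) = 4123/5000 ≈ 0.824600

1 1/2 4843/5000
2 1 947/1000
3 3/2 4711/5000
4 2 4591/5000
5 5/2 1117/1250
6 3 8641/10000
7 7/2 8373/10000
8 4 4123/5000
f(0.5y,2.5y) = ((4843/5000)/(1117/1250) − 1)/(2) = 375/8936 ≈ 4.1965%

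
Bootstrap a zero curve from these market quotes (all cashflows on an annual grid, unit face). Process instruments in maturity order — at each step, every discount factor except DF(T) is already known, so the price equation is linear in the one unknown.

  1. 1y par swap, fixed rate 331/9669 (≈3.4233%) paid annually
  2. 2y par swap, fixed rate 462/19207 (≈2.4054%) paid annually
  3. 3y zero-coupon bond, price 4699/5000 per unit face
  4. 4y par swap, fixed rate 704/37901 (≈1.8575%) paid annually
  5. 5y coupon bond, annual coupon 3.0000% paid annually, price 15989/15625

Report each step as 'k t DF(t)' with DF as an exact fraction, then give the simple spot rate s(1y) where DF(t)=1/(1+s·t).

1 1 9669/10000
2 2 4769/5000
3 3 4699/5000
4 4 581/625
5 5 8831/10000
s(1y) = (1/(9669/10000) − 1)/(1) = 331/9669 ≈ 3.4233%

step 1 [1y] swap r/1=331/9669: DF=(1 − 331/9669·(0))/(1+331/9669) = 9669/10000 ≈ 0.966900
step 2 [2y] swap r/1=462/19207: DF=(1 − 462/19207·(0.966900))/(1+462/19207) = 4769/5000 ≈ 0.953800
step 3 [3y] zero: DF = P = 4699/5000 ≈ 0.939800
step 4 [4y] swap r/1=704/37901: DF=(1 − 704/37901·(0.966900+0.953800+0.939800))/(1+704/37901) = 581/625 ≈ 0.929600
step 5 [5y] bond c/1=3/100: DF=(15989/15625 − 3/100·(0.966900+0.953800+0.939800+0.929600))/(1+3/100) = 8831/10000 ≈ 0.883100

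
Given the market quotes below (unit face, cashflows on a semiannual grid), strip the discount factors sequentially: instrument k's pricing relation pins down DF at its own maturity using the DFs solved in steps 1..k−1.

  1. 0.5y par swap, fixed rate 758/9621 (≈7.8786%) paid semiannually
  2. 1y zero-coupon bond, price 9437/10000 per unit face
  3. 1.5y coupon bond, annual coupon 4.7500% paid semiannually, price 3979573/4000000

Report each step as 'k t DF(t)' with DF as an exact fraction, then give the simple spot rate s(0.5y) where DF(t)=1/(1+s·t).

1 1/2 9621/10000
2 1 9437/10000
3 3/2 2319/2500
s(0.5y) = (1/(9621/10000) − 1)/(1/2) = 758/9621 ≈ 7.8786%

step 1 [0.5y] swap r/2=379/9621: DF=(1 − 379/9621·(0))/(1+379/9621) = 9621/10000 ≈ 0.962100
step 2 [1y] zero: DF = P = 9437/10000 ≈ 0.943700
step 3 [1.5y] bond c/2=19/800: DF=(3979573/4000000 − 19/800·(0.962100+0.943700))/(1+19/800) = 2319/2500 ≈ 0.927600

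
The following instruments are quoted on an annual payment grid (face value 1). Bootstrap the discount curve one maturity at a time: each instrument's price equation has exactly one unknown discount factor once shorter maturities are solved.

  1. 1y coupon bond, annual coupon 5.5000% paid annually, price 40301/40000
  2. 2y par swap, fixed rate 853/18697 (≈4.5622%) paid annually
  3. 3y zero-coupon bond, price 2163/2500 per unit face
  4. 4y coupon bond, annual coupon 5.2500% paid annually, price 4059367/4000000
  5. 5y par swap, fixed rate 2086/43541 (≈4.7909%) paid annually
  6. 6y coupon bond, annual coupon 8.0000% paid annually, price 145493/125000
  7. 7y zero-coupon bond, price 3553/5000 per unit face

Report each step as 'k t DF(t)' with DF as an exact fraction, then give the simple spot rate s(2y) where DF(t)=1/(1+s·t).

step 1 [1y] bond c/1=11/200: DF=(40301/40000 − 11/200·(0))/(1+11/200) = 191/200 ≈ 0.955000
step 2 [2y] swap r/1=853/18697: DF=(1 − 853/18697·(0.955000))/(1+853/18697) = 9147/10000 ≈ 0.914700
step 3 [3y] zero: DF = P = 2163/2500 ≈ 0.865200
step 4 [4y] bond c/1=21/400: DF=(4059367/4000000 − 21/400·(0.955000+0.914700+0.865200))/(1+21/400) = 4139/5000 ≈ 0.827800
step 5 [5y] swap r/1=2086/43541: DF=(1 − 2086/43541·(0.955000+0.914700+0.865200+0.827800))/(1+2086/43541) = 3957/5000 ≈ 0.791400
step 6 [6y] bond c/1=2/25: DF=(145493/125000 − 2/25·(0.955000+0.914700+0.865200+0.827800+0.791400))/(1+2/25) = 472/625 ≈ 0.755200
step 7 [7y] zero: DF = P = 3553/5000 ≈ 0.710600

1 1 191/200
2 2 9147/10000
3 3 2163/2500
4 4 4139/5000
5 5 3957/5000
6 6 472/625
7 7 3553/5000
s(2y) = (1/(9147/10000) − 1)/(2) = 853/18294 ≈ 4.6627%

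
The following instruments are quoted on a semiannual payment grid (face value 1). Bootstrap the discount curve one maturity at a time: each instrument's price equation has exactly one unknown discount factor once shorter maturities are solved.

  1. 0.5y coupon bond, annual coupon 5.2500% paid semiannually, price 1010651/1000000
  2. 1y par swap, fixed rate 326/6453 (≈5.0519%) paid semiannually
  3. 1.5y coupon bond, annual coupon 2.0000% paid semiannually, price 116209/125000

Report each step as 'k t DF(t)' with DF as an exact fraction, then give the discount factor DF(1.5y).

step 1 [0.5y] bond c/2=21/800: DF=(1010651/1000000 − 21/800·(0))/(1+21/800) = 1231/1250 ≈ 0.984800
step 2 [1y] swap r/2=163/6453: DF=(1 − 163/6453·(0.984800))/(1+163/6453) = 9511/10000 ≈ 0.951100
step 3 [1.5y] bond c/2=1/100: DF=(116209/125000 − 1/100·(0.984800+0.951100))/(1+1/100) = 9013/10000 ≈ 0.901300

1 1/2 1231/1250
2 1 9511/10000
3 3/2 9013/10000
DF(1.5y) = 9013/10000 ≈ 0.901300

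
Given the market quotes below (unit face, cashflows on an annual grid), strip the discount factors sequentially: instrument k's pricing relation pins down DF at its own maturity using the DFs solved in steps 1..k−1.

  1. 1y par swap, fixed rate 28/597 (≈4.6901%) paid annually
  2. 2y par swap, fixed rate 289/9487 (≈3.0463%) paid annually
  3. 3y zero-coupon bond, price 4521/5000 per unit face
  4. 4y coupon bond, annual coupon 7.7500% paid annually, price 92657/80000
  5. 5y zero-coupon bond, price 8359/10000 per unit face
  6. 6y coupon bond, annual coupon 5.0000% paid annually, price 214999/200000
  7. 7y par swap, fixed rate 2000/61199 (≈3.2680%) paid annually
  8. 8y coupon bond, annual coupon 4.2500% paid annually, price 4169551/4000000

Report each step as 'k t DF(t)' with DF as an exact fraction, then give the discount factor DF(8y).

1 1 597/625
2 2 4711/5000
3 3 4521/5000
4 4 4367/5000
5 5 8359/10000
6 6 809/1000
7 7 4/5
8 8 469/625
DF(8y) = 469/625 ≈ 0.750400

step 1 [1y] swap r/1=28/597: DF=(1 − 28/597·(0))/(1+28/597) = 597/625 ≈ 0.955200
step 2 [2y] swap r/1=289/9487: DF=(1 − 289/9487·(0.955200))/(1+289/9487) = 4711/5000 ≈ 0.942200
step 3 [3y] zero: DF = P = 4521/5000 ≈ 0.904200
step 4 [4y] bond c/1=31/400: DF=(92657/80000 − 31/400·(0.955200+0.942200+0.904200))/(1+31/400) = 4367/5000 ≈ 0.873400
step 5 [5y] zero: DF = P = 8359/10000 ≈ 0.835900
step 6 [6y] bond c/1=1/20: DF=(214999/200000 − 1/20·(0.955200+0.942200+0.904200+0.873400+0.835900))/(1+1/20) = 809/1000 ≈ 0.809000
step 7 [7y] swap r/1=2000/61199: DF=(1 − 2000/61199·(0.955200+0.942200+0.904200+0.873400+0.835900+0.809000))/(1+2000/61199) = 4/5 ≈ 0.800000
step 8 [8y] bond c/1=17/400: DF=(4169551/4000000 − 17/400·(0.955200+0.942200+0.904200+0.873400+0.835900+0.809000+0.800000))/(1+17/400) = 469/625 ≈ 0.750400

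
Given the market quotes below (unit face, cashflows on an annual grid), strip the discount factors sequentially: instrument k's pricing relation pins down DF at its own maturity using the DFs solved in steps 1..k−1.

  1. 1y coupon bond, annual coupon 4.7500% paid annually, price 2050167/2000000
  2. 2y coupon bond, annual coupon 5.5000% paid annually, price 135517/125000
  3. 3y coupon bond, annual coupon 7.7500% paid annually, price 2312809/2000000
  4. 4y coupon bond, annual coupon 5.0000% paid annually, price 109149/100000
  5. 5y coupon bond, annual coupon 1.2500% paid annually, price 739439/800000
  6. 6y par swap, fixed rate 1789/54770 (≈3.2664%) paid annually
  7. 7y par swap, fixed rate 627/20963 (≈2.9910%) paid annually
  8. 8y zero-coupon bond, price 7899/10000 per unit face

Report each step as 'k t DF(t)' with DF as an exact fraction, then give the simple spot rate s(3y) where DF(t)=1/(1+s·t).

step 1 [1y] bond c/1=19/400: DF=(2050167/2000000 − 19/400·(0))/(1+19/400) = 4893/5000 ≈ 0.978600
step 2 [2y] bond c/1=11/200: DF=(135517/125000 − 11/200·(0.978600))/(1+11/200) = 4883/5000 ≈ 0.976600
step 3 [3y] bond c/1=31/400: DF=(2312809/2000000 − 31/400·(0.978600+0.976600))/(1+31/400) = 4663/5000 ≈ 0.932600
step 4 [4y] bond c/1=1/20: DF=(109149/100000 − 1/20·(0.978600+0.976600+0.932600))/(1+1/20) = 451/500 ≈ 0.902000
step 5 [5y] bond c/1=1/80: DF=(739439/800000 − 1/80·(0.978600+0.976600+0.932600+0.902000))/(1+1/80) = 8661/10000 ≈ 0.866100
step 6 [6y] swap r/1=1789/54770: DF=(1 − 1789/54770·(0.978600+0.976600+0.932600+0.902000+0.866100))/(1+1789/54770) = 8211/10000 ≈ 0.821100
step 7 [7y] swap r/1=627/20963: DF=(1 − 627/20963·(0.978600+0.976600+0.932600+0.902000+0.866100+0.821100))/(1+627/20963) = 8119/10000 ≈ 0.811900
step 8 [8y] zero: DF = P = 7899/10000 ≈ 0.789900

1 1 4893/5000
2 2 4883/5000
3 3 4663/5000
4 4 451/500
5 5 8661/10000
6 6 8211/10000
7 7 8119/10000
8 8 7899/10000
s(3y) = (1/(4663/5000) − 1)/(3) = 337/13989 ≈ 2.4090%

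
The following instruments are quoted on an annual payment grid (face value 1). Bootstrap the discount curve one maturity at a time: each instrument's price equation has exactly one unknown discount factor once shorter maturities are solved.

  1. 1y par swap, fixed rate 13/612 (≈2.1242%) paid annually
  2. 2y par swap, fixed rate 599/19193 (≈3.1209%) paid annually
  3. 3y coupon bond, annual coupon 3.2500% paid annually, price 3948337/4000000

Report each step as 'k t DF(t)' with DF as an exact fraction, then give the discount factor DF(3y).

step 1 [1y] swap r/1=13/612: DF=(1 − 13/612·(0))/(1+13/612) = 612/625 ≈ 0.979200
step 2 [2y] swap r/1=599/19193: DF=(1 − 599/19193·(0.979200))/(1+599/19193) = 9401/10000 ≈ 0.940100
step 3 [3y] bond c/1=13/400: DF=(3948337/4000000 − 13/400·(0.979200+0.940100))/(1+13/400) = 2239/2500 ≈ 0.895600

1 1 612/625
2 2 9401/10000
3 3 2239/2500
DF(3y) = 2239/2500 ≈ 0.895600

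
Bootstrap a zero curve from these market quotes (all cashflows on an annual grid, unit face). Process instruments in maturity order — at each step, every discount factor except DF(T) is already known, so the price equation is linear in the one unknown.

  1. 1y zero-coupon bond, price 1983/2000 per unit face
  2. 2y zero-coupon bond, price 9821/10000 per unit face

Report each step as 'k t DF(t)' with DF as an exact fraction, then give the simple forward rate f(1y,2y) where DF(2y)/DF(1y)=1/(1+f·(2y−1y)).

step 1 [1y] zero: DF = P = 1983/2000 ≈ 0.991500
step 2 [2y] zero: DF = P = 9821/10000 ≈ 0.982100

1 1 1983/2000
2 2 9821/10000
f(1y,2y) = ((1983/2000)/(9821/10000) − 1)/(1) = 94/9821 ≈ 0.9571%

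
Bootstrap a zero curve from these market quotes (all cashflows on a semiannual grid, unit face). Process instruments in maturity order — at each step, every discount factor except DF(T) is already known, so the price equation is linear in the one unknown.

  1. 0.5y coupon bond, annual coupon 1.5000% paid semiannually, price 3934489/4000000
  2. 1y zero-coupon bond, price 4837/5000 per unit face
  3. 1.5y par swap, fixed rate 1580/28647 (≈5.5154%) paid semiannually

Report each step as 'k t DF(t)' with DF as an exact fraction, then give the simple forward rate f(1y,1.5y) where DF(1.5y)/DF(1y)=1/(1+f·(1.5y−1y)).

step 1 [0.5y] bond c/2=3/400: DF=(3934489/4000000 − 3/400·(0))/(1+3/400) = 9763/10000 ≈ 0.976300
step 2 [1y] zero: DF = P = 4837/5000 ≈ 0.967400
step 3 [1.5y] swap r/2=790/28647: DF=(1 − 790/28647·(0.976300+0.967400))/(1+790/28647) = 921/1000 ≈ 0.921000

1 1/2 9763/10000
2 1 4837/5000
3 3/2 921/1000
f(1y,1.5y) = ((4837/5000)/(921/1000) − 1)/(1/2) = 464/4605 ≈ 10.0760%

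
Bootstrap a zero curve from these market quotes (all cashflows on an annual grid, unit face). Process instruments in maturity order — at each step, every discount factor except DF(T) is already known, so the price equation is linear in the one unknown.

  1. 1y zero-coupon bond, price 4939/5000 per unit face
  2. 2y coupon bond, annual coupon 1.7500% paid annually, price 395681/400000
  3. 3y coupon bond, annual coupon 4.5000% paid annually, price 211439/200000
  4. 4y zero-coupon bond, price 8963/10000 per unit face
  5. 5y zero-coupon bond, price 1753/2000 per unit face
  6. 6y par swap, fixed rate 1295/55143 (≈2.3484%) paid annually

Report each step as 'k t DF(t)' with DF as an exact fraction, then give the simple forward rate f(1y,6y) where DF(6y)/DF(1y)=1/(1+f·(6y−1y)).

step 1 [1y] zero: DF = P = 4939/5000 ≈ 0.987800
step 2 [2y] bond c/1=7/400: DF=(395681/400000 − 7/400·(0.987800))/(1+7/400) = 597/625 ≈ 0.955200
step 3 [3y] bond c/1=9/200: DF=(211439/200000 − 9/200·(0.987800+0.955200))/(1+9/200) = 116/125 ≈ 0.928000
step 4 [4y] zero: DF = P = 8963/10000 ≈ 0.896300
step 5 [5y] zero: DF = P = 1753/2000 ≈ 0.876500
step 6 [6y] swap r/1=1295/55143: DF=(1 − 1295/55143·(0.987800+0.955200+0.928000+0.896300+0.876500))/(1+1295/55143) = 1741/2000 ≈ 0.870500

1 1 4939/5000
2 2 597/625
3 3 116/125
4 4 8963/10000
5 5 1753/2000
6 6 1741/2000
f(1y,6y) = ((4939/5000)/(1741/2000) − 1)/(5) = 1173/43525 ≈ 2.6950%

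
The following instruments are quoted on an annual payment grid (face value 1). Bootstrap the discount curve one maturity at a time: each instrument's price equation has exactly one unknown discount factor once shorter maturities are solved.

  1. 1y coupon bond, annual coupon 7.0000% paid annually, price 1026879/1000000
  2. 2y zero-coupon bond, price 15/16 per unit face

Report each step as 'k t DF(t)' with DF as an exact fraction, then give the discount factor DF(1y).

step 1 [1y] bond c/1=7/100: DF=(1026879/1000000 − 7/100·(0))/(1+7/100) = 9597/10000 ≈ 0.959700
step 2 [2y] zero: DF = P = 15/16 ≈ 0.937500

1 1 9597/10000
2 2 15/16
DF(1y) = 9597/10000 ≈ 0.959700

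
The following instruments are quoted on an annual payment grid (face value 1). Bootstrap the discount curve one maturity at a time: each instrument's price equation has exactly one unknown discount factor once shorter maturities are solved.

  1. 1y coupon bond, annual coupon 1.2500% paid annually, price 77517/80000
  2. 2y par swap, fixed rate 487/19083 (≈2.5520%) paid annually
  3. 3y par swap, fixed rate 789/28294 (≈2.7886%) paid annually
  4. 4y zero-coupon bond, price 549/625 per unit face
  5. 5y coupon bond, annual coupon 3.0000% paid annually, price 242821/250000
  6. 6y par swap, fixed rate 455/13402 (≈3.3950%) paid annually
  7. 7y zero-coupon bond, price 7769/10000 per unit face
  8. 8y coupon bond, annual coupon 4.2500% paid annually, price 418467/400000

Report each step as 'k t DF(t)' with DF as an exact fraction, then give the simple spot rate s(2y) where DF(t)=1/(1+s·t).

1 1 957/1000
2 2 9513/10000
3 3 9211/10000
4 4 549/625
5 5 167/200
6 6 409/500
7 7 7769/10000
8 8 7533/10000
s(2y) = (1/(9513/10000) − 1)/(2) = 487/19026 ≈ 2.5597%

step 1 [1y] bond c/1=1/80: DF=(77517/80000 − 1/80·(0))/(1+1/80) = 957/1000 ≈ 0.957000
step 2 [2y] swap r/1=487/19083: DF=(1 − 487/19083·(0.957000))/(1+487/19083) = 9513/10000 ≈ 0.951300
step 3 [3y] swap r/1=789/28294: DF=(1 − 789/28294·(0.957000+0.951300))/(1+789/28294) = 9211/10000 ≈ 0.921100
step 4 [4y] zero: DF = P = 549/625 ≈ 0.878400
step 5 [5y] bond c/1=3/100: DF=(242821/250000 − 3/100·(0.957000+0.951300+0.921100+0.878400))/(1+3/100) = 167/200 ≈ 0.835000
step 6 [6y] swap r/1=455/13402: DF=(1 − 455/13402·(0.957000+0.951300+0.921100+0.878400+0.835000))/(1+455/13402) = 409/500 ≈ 0.818000
step 7 [7y] zero: DF = P = 7769/10000 ≈ 0.776900
step 8 [8y] bond c/1=17/400: DF=(418467/400000 − 17/400·(0.957000+0.951300+0.921100+0.878400+0.835000+0.818000+0.776900))/(1+17/400) = 7533/10000 ≈ 0.753300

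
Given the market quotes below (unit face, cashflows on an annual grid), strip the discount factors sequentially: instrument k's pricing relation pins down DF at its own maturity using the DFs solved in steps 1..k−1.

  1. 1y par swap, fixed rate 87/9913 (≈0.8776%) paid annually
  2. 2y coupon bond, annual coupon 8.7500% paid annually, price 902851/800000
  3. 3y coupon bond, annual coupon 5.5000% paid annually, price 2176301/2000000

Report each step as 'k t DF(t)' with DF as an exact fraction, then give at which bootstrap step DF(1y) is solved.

step 1 [1y] swap r/1=87/9913: DF=(1 − 87/9913·(0))/(1+87/9913) = 9913/10000 ≈ 0.991300
step 2 [2y] bond c/1=7/80: DF=(902851/800000 − 7/80·(0.991300))/(1+7/80) = 479/500 ≈ 0.958000
step 3 [3y] bond c/1=11/200: DF=(2176301/2000000 − 11/200·(0.991300+0.958000))/(1+11/200) = 4649/5000 ≈ 0.929800

1 1 9913/10000
2 2 479/500
3 3 4649/5000
DF(1y) is solved at step 1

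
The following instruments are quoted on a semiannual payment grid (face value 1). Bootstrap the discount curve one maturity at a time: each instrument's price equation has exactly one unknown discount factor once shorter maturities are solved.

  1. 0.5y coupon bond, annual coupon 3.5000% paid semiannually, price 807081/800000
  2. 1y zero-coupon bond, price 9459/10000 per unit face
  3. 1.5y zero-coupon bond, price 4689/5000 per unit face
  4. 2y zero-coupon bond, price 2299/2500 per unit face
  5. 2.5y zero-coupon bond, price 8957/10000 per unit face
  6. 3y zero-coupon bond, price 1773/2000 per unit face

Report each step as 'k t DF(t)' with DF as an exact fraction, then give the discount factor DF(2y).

step 1 [0.5y] bond c/2=7/400: DF=(807081/800000 − 7/400·(0))/(1+7/400) = 1983/2000 ≈ 0.991500
step 2 [1y] zero: DF = P = 9459/10000 ≈ 0.945900
step 3 [1.5y] zero: DF = P = 4689/5000 ≈ 0.937800
step 4 [2y] zero: DF = P = 2299/2500 ≈ 0.919600
step 5 [2.5y] zero: DF = P = 8957/10000 ≈ 0.895700
step 6 [3y] zero: DF = P = 1773/2000 ≈ 0.886500

1 1/2 1983/2000
2 1 9459/10000
3 3/2 4689/5000
4 2 2299/2500
5 5/2 8957/10000
6 3 1773/2000
DF(2y) = 2299/2500 ≈ 0.919600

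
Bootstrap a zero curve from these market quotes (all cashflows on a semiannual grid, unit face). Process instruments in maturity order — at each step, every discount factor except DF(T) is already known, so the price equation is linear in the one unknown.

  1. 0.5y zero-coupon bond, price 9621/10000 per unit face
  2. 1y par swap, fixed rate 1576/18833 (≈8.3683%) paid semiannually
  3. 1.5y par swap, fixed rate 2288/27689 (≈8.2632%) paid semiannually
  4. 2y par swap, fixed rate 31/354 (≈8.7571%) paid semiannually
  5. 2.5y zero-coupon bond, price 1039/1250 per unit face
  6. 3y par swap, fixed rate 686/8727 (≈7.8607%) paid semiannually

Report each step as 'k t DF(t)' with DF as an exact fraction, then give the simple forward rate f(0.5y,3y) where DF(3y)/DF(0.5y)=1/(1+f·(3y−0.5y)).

1 1/2 9621/10000
2 1 2303/2500
3 3/2 1107/1250
4 2 8419/10000
5 5/2 1039/1250
6 3 3971/5000
f(0.5y,3y) = ((9621/10000)/(3971/5000) − 1)/(5/2) = 1679/19855 ≈ 8.4563%

step 1 [0.5y] zero: DF = P = 9621/10000 ≈ 0.962100
step 2 [1y] swap r/2=788/18833: DF=(1 − 788/18833·(0.962100))/(1+788/18833) = 2303/2500 ≈ 0.921200
step 3 [1.5y] swap r/2=1144/27689: DF=(1 − 1144/27689·(0.962100+0.921200))/(1+1144/27689) = 1107/1250 ≈ 0.885600
step 4 [2y] swap r/2=31/708: DF=(1 − 31/708·(0.962100+0.921200+0.885600))/(1+31/708) = 8419/10000 ≈ 0.841900
step 5 [2.5y] zero: DF = P = 1039/1250 ≈ 0.831200
step 6 [3y] swap r/2=343/8727: DF=(1 − 343/8727·(0.962100+0.921200+0.885600+0.841900+0.831200))/(1+343/8727) = 3971/5000 ≈ 0.794200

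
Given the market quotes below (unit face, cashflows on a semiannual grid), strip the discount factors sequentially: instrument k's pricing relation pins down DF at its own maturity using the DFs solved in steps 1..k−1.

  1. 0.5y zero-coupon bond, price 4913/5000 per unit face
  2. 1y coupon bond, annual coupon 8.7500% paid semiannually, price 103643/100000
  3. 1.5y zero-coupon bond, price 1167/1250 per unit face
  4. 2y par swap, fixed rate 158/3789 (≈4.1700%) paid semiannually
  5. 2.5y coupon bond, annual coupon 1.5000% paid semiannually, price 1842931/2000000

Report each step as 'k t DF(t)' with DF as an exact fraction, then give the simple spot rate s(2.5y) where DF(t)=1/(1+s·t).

1 1/2 4913/5000
2 1 4759/5000
3 3/2 1167/1250
4 2 921/1000
5 5/2 554/625
s(2.5y) = (1/(554/625) − 1)/(5/2) = 71/1385 ≈ 5.1264%

step 1 [0.5y] zero: DF = P = 4913/5000 ≈ 0.982600
step 2 [1y] bond c/2=7/160: DF=(103643/100000 − 7/160·(0.982600))/(1+7/160) = 4759/5000 ≈ 0.951800
step 3 [1.5y] zero: DF = P = 1167/1250 ≈ 0.933600
step 4 [2y] swap r/2=79/3789: DF=(1 − 79/3789·(0.982600+0.951800+0.933600))/(1+79/3789) = 921/1000 ≈ 0.921000
step 5 [2.5y] bond c/2=3/400: DF=(1842931/2000000 − 3/400·(0.982600+0.951800+0.933600+0.921000))/(1+3/400) = 554/625 ≈ 0.886400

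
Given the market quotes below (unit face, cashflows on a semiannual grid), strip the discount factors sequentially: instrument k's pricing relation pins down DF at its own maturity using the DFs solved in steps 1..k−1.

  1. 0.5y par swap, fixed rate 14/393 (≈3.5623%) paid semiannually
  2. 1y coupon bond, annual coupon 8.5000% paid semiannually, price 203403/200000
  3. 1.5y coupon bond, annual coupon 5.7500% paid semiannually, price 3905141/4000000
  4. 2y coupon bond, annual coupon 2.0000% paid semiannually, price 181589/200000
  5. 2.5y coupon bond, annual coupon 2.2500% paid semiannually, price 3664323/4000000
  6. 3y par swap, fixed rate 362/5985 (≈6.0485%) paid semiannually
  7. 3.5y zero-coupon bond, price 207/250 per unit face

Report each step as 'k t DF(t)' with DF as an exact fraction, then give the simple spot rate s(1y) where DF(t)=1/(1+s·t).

step 1 [0.5y] swap r/2=7/393: DF=(1 − 7/393·(0))/(1+7/393) = 393/400 ≈ 0.982500
step 2 [1y] bond c/2=17/400: DF=(203403/200000 − 17/400·(0.982500))/(1+17/400) = 1871/2000 ≈ 0.935500
step 3 [1.5y] bond c/2=23/800: DF=(3905141/4000000 − 23/800·(0.982500+0.935500))/(1+23/800) = 4477/5000 ≈ 0.895400
step 4 [2y] bond c/2=1/100: DF=(181589/200000 − 1/100·(0.982500+0.935500+0.895400))/(1+1/100) = 8711/10000 ≈ 0.871100
step 5 [2.5y] bond c/2=9/800: DF=(3664323/4000000 − 9/800·(0.982500+0.935500+0.895400+0.871100))/(1+9/800) = 8649/10000 ≈ 0.864900
step 6 [3y] swap r/2=181/5985: DF=(1 − 181/5985·(0.982500+0.935500+0.895400+0.871100+0.864900))/(1+181/5985) = 8371/10000 ≈ 0.837100
step 7 [3.5y] zero: DF = P = 207/250 ≈ 0.828000

1 1/2 393/400
2 1 1871/2000
3 3/2 4477/5000
4 2 8711/10000
5 5/2 8649/10000
6 3 8371/10000
7 7/2 207/250
s(1y) = (1/(1871/2000) − 1)/(1) = 129/1871 ≈ 6.8947%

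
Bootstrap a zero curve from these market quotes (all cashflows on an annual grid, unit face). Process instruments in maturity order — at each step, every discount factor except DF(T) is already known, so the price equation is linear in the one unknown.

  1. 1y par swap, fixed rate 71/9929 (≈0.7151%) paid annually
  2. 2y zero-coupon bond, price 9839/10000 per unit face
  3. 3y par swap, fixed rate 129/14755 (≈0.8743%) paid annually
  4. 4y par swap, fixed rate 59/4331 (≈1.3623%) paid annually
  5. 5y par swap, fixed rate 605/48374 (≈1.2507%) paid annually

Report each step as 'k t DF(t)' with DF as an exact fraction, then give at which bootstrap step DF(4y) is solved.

1 1 9929/10000
2 2 9839/10000
3 3 4871/5000
4 4 9469/10000
5 5 1879/2000
DF(4y) is solved at step 4

step 1 [1y] swap r/1=71/9929: DF=(1 − 71/9929·(0))/(1+71/9929) = 9929/10000 ≈ 0.992900
step 2 [2y] zero: DF = P = 9839/10000 ≈ 0.983900
step 3 [3y] swap r/1=129/14755: DF=(1 − 129/14755·(0.992900+0.983900))/(1+129/14755) = 4871/5000 ≈ 0.974200
step 4 [4y] swap r/1=59/4331: DF=(1 − 59/4331·(0.992900+0.983900+0.974200))/(1+59/4331) = 9469/10000 ≈ 0.946900
step 5 [5y] swap r/1=605/48374: DF=(1 − 605/48374·(0.992900+0.983900+0.974200+0.946900))/(1+605/48374) = 1879/2000 ≈ 0.939500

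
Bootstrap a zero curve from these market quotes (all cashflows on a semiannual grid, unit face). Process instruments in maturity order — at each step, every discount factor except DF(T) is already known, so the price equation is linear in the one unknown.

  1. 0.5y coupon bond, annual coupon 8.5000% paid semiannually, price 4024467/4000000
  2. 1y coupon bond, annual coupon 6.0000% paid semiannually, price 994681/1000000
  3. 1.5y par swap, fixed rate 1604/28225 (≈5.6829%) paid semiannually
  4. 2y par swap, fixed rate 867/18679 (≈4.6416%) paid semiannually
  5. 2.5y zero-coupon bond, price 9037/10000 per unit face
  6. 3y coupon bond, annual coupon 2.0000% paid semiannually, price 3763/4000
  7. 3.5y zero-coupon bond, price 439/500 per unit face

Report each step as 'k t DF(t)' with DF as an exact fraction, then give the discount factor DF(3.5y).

step 1 [0.5y] bond c/2=17/400: DF=(4024467/4000000 − 17/400·(0))/(1+17/400) = 9651/10000 ≈ 0.965100
step 2 [1y] bond c/2=3/100: DF=(994681/1000000 − 3/100·(0.965100))/(1+3/100) = 586/625 ≈ 0.937600
step 3 [1.5y] swap r/2=802/28225: DF=(1 − 802/28225·(0.965100+0.937600))/(1+802/28225) = 4599/5000 ≈ 0.919800
step 4 [2y] swap r/2=867/37358: DF=(1 − 867/37358·(0.965100+0.937600+0.919800))/(1+867/37358) = 9133/10000 ≈ 0.913300
step 5 [2.5y] zero: DF = P = 9037/10000 ≈ 0.903700
step 6 [3y] bond c/2=1/100: DF=(3763/4000 − 1/100·(0.965100+0.937600+0.919800+0.913300+0.903700))/(1+1/100) = 1771/2000 ≈ 0.885500
step 7 [3.5y] zero: DF = P = 439/500 ≈ 0.878000

1 1/2 9651/10000
2 1 586/625
3 3/2 4599/5000
4 2 9133/10000
5 5/2 9037/10000
6 3 1771/2000
7 7/2 439/500
DF(3.5y) = 439/500 ≈ 0.878000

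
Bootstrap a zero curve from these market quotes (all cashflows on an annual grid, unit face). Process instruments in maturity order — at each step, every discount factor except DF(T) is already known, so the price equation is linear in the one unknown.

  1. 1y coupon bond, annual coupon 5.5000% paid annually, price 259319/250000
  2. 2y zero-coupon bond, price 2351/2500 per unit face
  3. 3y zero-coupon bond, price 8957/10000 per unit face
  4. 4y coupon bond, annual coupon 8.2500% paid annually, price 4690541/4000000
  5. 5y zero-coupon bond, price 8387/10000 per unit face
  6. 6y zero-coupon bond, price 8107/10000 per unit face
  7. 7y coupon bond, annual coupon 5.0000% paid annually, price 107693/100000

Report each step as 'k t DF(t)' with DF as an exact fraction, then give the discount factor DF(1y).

step 1 [1y] bond c/1=11/200: DF=(259319/250000 − 11/200·(0))/(1+11/200) = 1229/1250 ≈ 0.983200
step 2 [2y] zero: DF = P = 2351/2500 ≈ 0.940400
step 3 [3y] zero: DF = P = 8957/10000 ≈ 0.895700
step 4 [4y] bond c/1=33/400: DF=(4690541/4000000 − 33/400·(0.983200+0.940400+0.895700))/(1+33/400) = 2171/2500 ≈ 0.868400
step 5 [5y] zero: DF = P = 8387/10000 ≈ 0.838700
step 6 [6y] zero: DF = P = 8107/10000 ≈ 0.810700
step 7 [7y] bond c/1=1/20: DF=(107693/100000 − 1/20·(0.983200+0.940400+0.895700+0.868400+0.838700+0.810700))/(1+1/20) = 1543/2000 ≈ 0.771500

1 1 1229/1250
2 2 2351/2500
3 3 8957/10000
4 4 2171/2500
5 5 8387/10000
6 6 8107/10000
7 7 1543/2000
DF(1y) = 1229/1250 ≈ 0.983200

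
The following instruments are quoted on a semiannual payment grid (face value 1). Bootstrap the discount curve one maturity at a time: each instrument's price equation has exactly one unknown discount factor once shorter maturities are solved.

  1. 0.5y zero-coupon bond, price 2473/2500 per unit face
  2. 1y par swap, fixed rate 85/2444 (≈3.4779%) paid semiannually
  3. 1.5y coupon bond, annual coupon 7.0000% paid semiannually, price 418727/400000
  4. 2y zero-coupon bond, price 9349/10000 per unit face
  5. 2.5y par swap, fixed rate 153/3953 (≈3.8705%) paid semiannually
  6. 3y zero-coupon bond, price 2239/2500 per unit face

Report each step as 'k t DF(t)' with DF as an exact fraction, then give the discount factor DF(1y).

1 1/2 2473/2500
2 1 483/500
3 3/2 9453/10000
4 2 9349/10000
5 5/2 4541/5000
6 3 2239/2500
DF(1y) = 483/500 ≈ 0.966000

step 1 [0.5y] zero: DF = P = 2473/2500 ≈ 0.989200
step 2 [1y] swap r/2=85/4888: DF=(1 − 85/4888·(0.989200))/(1+85/4888) = 483/500 ≈ 0.966000
step 3 [1.5y] bond c/2=7/200: DF=(418727/400000 − 7/200·(0.989200+0.966000))/(1+7/200) = 9453/10000 ≈ 0.945300
step 4 [2y] zero: DF = P = 9349/10000 ≈ 0.934900
step 5 [2.5y] swap r/2=153/7906: DF=(1 − 153/7906·(0.989200+0.966000+0.945300+0.934900))/(1+153/7906) = 4541/5000 ≈ 0.908200
step 6 [3y] zero: DF = P = 2239/2500 ≈ 0.895600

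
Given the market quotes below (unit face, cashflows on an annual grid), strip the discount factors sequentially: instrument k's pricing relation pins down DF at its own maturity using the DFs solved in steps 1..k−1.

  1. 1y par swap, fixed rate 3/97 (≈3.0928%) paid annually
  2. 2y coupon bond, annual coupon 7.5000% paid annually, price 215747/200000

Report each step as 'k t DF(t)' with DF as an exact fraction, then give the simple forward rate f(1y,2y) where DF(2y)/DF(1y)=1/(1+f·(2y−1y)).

step 1 [1y] swap r/1=3/97: DF=(1 − 3/97·(0))/(1+3/97) = 97/100 ≈ 0.970000
step 2 [2y] bond c/1=3/40: DF=(215747/200000 − 3/40·(0.970000))/(1+3/40) = 4679/5000 ≈ 0.935800

1 1 97/100
2 2 4679/5000
f(1y,2y) = ((97/100)/(4679/5000) − 1)/(1) = 171/4679 ≈ 3.6546%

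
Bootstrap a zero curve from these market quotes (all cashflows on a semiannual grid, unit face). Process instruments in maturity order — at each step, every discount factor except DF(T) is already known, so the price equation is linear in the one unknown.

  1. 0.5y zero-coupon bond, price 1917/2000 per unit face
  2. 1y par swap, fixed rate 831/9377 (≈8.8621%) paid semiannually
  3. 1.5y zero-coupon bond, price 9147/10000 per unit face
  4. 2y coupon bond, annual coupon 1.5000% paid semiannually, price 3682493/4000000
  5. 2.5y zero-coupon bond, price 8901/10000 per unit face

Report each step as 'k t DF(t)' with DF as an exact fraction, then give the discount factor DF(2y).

step 1 [0.5y] zero: DF = P = 1917/2000 ≈ 0.958500
step 2 [1y] swap r/2=831/18754: DF=(1 − 831/18754·(0.958500))/(1+831/18754) = 9169/10000 ≈ 0.916900
step 3 [1.5y] zero: DF = P = 9147/10000 ≈ 0.914700
step 4 [2y] bond c/2=3/400: DF=(3682493/4000000 − 3/400·(0.958500+0.916900+0.914700))/(1+3/400) = 893/1000 ≈ 0.893000
step 5 [2.5y] zero: DF = P = 8901/10000 ≈ 0.890100

1 1/2 1917/2000
2 1 9169/10000
3 3/2 9147/10000
4 2 893/1000
5 5/2 8901/10000
DF(2y) = 893/1000 ≈ 0.893000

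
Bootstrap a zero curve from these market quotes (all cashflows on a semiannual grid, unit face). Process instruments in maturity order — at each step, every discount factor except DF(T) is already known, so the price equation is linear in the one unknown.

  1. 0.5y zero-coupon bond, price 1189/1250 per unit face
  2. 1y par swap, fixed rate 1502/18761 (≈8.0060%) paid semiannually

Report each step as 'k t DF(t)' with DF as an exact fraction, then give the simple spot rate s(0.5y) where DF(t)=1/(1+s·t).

step 1 [0.5y] zero: DF = P = 1189/1250 ≈ 0.951200
step 2 [1y] swap r/2=751/18761: DF=(1 − 751/18761·(0.951200))/(1+751/18761) = 9249/10000 ≈ 0.924900

1 1/2 1189/1250
2 1 9249/10000
s(0.5y) = (1/(1189/1250) − 1)/(1/2) = 122/1189 ≈ 10.2607%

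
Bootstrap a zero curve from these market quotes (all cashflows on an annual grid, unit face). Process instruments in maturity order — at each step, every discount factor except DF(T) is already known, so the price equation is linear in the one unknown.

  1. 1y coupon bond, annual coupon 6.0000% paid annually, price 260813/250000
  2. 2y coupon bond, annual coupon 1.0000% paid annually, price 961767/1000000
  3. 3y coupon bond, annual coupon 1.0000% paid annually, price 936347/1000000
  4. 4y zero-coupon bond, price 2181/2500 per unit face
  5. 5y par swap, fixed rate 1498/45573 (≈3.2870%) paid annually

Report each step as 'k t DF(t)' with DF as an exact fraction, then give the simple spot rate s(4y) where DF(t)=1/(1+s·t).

step 1 [1y] bond c/1=3/50: DF=(260813/250000 − 3/50·(0))/(1+3/50) = 4921/5000 ≈ 0.984200
step 2 [2y] bond c/1=1/100: DF=(961767/1000000 − 1/100·(0.984200))/(1+1/100) = 377/400 ≈ 0.942500
step 3 [3y] bond c/1=1/100: DF=(936347/1000000 − 1/100·(0.984200+0.942500))/(1+1/100) = 227/250 ≈ 0.908000
step 4 [4y] zero: DF = P = 2181/2500 ≈ 0.872400
step 5 [5y] swap r/1=1498/45573: DF=(1 − 1498/45573·(0.984200+0.942500+0.908000+0.872400))/(1+1498/45573) = 4251/5000 ≈ 0.850200

1 1 4921/5000
2 2 377/400
3 3 227/250
4 4 2181/2500
5 5 4251/5000
s(4y) = (1/(2181/2500) − 1)/(4) = 319/8724 ≈ 3.6566%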